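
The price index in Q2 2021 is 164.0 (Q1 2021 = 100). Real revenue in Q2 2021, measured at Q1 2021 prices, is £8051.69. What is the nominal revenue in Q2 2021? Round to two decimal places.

13204.77

Nominal = Real × (Index/100) = 8051.69 × (164.0/100)
        = 8051.69 × 1.640 = 13204.7716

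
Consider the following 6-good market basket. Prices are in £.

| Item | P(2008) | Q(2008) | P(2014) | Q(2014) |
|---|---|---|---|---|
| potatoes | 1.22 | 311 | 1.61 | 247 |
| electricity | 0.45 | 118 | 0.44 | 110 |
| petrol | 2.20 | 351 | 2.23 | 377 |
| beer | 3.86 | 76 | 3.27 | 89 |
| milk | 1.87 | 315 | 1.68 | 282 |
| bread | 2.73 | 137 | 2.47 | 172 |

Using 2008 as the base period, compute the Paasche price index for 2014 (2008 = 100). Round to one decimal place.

Paasche price index uses current-period quantities as weights.
ΣP(2014)·Q(2014) = 1.61×247 + 0.44×110 + 2.23×377 + 3.27×89 + 1.68×282 + 2.47×172 = 397.67 + 48.4 + 840.71 + 291.03 + 473.76 + 424.84 = 2476.41
ΣP(2008)·Q(2014) = 1.22×247 + 0.45×110 + 2.20×377 + 3.86×89 + 1.87×282 + 2.73×172 = 301.34 + 49.5 + 829.4 + 343.54 + 527.34 + 469.56 = 2520.68
Index = 2476.41 / 2520.68 × 100 = 98.2437

98.2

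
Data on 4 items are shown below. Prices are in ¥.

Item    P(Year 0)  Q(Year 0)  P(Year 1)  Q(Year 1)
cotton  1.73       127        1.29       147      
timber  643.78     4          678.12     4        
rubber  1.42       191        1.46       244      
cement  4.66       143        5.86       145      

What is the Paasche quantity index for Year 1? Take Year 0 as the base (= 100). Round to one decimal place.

102.9

Paasche quantity index uses current-period prices as weights.
ΣP(Year 1)·Q(Year 1) = 1.29×147 + 678.12×4 + 1.46×244 + 5.86×145 = 189.63 + 2712.48 + 356.24 + 849.7 = 4108.05
ΣP(Year 1)·Q(Year 0) = 1.29×127 + 678.12×4 + 1.46×191 + 5.86×143 = 163.83 + 2712.48 + 278.86 + 837.98 = 3993.15
Index = 4108.05 / 3993.15 × 100 = 102.8774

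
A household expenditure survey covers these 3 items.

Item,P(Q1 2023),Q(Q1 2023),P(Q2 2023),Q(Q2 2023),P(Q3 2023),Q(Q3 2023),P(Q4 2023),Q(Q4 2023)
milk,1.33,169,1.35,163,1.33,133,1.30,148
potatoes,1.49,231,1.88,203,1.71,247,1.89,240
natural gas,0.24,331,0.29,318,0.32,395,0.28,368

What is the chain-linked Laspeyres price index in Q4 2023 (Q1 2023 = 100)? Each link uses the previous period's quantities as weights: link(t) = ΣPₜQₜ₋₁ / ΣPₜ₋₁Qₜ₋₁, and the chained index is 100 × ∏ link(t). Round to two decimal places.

Link Q1 2023→Q2 2023:
ΣP(Q2 2023)Q(Q1 2023) = 1.35×169 + 1.88×231 + 0.29×331 = 228.15 + 434.28 + 95.99 = 758.42
ΣP(Q1 2023)Q(Q1 2023) = 1.33×169 + 1.49×231 + 0.24×331 = 224.77 + 344.19 + 79.44 = 648.4
link = 758.42/648.4 = 1.169679
Link Q2 2023→Q3 2023:
ΣP(Q3 2023)Q(Q2 2023) = 1.33×163 + 1.71×203 + 0.32×318 = 216.79 + 347.13 + 101.76 = 665.68
ΣP(Q2 2023)Q(Q2 2023) = 1.35×163 + 1.88×203 + 0.29×318 = 220.05 + 381.64 + 92.22 = 693.91
link = 665.68/693.91 = 0.959317
Link Q3 2023→Q4 2023:
ΣP(Q4 2023)Q(Q3 2023) = 1.30×133 + 1.89×247 + 0.28×395 = 172.9 + 466.83 + 110.6 = 750.33
ΣP(Q3 2023)Q(Q3 2023) = 1.33×133 + 1.71×247 + 0.32×395 = 176.89 + 422.37 + 126.4 = 725.66
link = 750.33/725.66 = 1.033997
Chained index = 100 × 1.169679 × 0.959317 × 1.033997 = 116.0241

116.02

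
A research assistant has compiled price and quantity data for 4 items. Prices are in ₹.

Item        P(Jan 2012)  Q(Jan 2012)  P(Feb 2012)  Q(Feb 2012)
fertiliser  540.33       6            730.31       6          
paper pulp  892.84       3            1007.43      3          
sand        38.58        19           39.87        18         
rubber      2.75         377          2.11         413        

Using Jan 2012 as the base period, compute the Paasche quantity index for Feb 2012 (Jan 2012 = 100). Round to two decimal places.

100.40

Paasche quantity index uses current-period prices as weights.
ΣP(Feb 2012)·Q(Feb 2012) = 730.31×6 + 1007.43×3 + 39.87×18 + 2.11×413 = 4381.86 + 3022.29 + 717.66 + 871.43 = 8993.24
ΣP(Feb 2012)·Q(Jan 2012) = 730.31×6 + 1007.43×3 + 39.87×19 + 2.11×377 = 4381.86 + 3022.29 + 757.53 + 795.47 = 8957.15
Index = 8993.24 / 8957.15 × 100 = 100.4029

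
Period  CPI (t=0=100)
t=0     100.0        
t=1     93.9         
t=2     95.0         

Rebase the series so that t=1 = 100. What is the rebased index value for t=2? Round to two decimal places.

101.17

Rebased(t=2) = 95.0 / 93.9 × 100 = 101.1715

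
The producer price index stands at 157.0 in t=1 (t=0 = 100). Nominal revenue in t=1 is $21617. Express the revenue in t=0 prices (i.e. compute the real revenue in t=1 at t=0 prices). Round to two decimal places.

13768.79

Real = Nominal ÷ (Index/100) = 21617 ÷ (157.0/100)
     = 21617 ÷ 1.570 = 13768.7898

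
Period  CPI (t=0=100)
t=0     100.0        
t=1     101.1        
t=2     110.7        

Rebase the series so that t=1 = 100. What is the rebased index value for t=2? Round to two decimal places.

109.50

Rebased(t=2) = 110.7 / 101.1 × 100 = 109.4955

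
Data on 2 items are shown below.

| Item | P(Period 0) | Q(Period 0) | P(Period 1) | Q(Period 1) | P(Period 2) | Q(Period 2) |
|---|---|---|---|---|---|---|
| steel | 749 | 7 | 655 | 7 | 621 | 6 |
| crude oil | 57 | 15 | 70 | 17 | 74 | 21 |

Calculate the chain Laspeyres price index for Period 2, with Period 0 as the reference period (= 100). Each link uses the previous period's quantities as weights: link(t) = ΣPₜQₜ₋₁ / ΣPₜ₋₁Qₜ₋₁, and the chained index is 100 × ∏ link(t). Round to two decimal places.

89.69

Link Period 0→Period 1:
ΣP(Period 1)Q(Period 0) = 655×7 + 70×15 = 4585 + 1050 = 5635
ΣP(Period 0)Q(Period 0) = 749×7 + 57×15 = 5243 + 855 = 6098
link = 5635/6098 = 0.924073
Link Period 1→Period 2:
ΣP(Period 2)Q(Period 1) = 621×7 + 74×17 = 4347 + 1258 = 5605
ΣP(Period 1)Q(Period 1) = 655×7 + 70×17 = 4585 + 1190 = 5775
link = 5605/5775 = 0.970563
Chained index = 100 × 0.924073 × 0.970563 = 89.6871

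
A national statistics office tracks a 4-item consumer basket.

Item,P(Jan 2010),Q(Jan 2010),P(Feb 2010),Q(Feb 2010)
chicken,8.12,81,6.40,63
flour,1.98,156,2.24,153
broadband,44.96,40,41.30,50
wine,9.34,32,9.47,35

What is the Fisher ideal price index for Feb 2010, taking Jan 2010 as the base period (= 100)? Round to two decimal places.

Laspeyres component (base-period weights):
ΣP(Feb 2010)Q(Jan 2010) = 6.40×81 + 2.24×156 + 41.30×40 + 9.47×32 = 518.4 + 349.44 + 1652 + 303.04 = 2822.88
ΣP(Jan 2010)Q(Jan 2010) = 8.12×81 + 1.98×156 + 44.96×40 + 9.34×32 = 657.72 + 308.88 + 1798.4 + 298.88 = 3063.88
L = 2822.88 / 3063.88 × 100 = 92.1342
Paasche component (current-period weights):
ΣP(Feb 2010)Q(Feb 2010) = 6.40×63 + 2.24×153 + 41.30×50 + 9.47×35 = 403.2 + 342.72 + 2065 + 331.45 = 3142.37
ΣP(Jan 2010)Q(Feb 2010) = 8.12×63 + 1.98×153 + 44.96×50 + 9.34×35 = 511.56 + 302.94 + 2248 + 326.9 = 3389.4
P = 3142.37 / 3389.4 × 100 = 92.7117
Fisher = √(L × P) = √(92.1342 × 92.7117) = 92.4225

92.42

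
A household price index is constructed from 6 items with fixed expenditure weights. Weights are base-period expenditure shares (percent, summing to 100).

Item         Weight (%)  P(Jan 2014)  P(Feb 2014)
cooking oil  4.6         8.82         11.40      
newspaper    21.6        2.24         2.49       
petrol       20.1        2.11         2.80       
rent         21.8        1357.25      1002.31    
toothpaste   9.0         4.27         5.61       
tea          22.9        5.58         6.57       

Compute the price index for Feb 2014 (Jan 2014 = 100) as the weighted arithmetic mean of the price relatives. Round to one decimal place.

111.5

cooking oil: 4.6 × (11.40/8.82) = 4.6 × 1.292517 = 5.9456
newspaper: 21.6 × (2.49/2.24) = 21.6 × 1.111607 = 24.0107
petrol: 20.1 × (2.80/2.11) = 20.1 × 1.327014 = 26.6730
rent: 21.8 × (1002.31/1357.25) = 21.8 × 0.738486 = 16.0990
toothpaste: 9.0 × (5.61/4.27) = 9.0 × 1.313817 = 11.8244
tea: 22.9 × (6.57/5.58) = 22.9 × 1.177419 = 26.9629
Index = Σ wᵢ·(p₁ᵢ/p₀ᵢ) = 5.9456 + 24.0107 + 26.6730 + 16.0990 + 11.8244 + 26.9629 = 111.5155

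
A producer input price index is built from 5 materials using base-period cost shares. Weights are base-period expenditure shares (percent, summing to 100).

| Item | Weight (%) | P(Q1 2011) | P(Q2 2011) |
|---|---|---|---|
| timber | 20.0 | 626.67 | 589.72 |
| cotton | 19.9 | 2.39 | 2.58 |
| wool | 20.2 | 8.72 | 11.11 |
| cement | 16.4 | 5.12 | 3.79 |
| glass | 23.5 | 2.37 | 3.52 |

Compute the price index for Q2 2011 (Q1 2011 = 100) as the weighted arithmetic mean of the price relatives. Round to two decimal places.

timber: 20.0 × (589.72/626.67) = 20.0 × 0.941038 = 18.8208
cotton: 19.9 × (2.58/2.39) = 19.9 × 1.079498 = 21.4820
wool: 20.2 × (11.11/8.72) = 20.2 × 1.274083 = 25.7365
cement: 16.4 × (3.79/5.12) = 16.4 × 0.740234 = 12.1398
glass: 23.5 × (3.52/2.37) = 23.5 × 1.485232 = 34.9030
Index = Σ wᵢ·(p₁ᵢ/p₀ᵢ) = 18.8208 + 21.4820 + 25.7365 + 12.1398 + 34.9030 = 113.0820

113.08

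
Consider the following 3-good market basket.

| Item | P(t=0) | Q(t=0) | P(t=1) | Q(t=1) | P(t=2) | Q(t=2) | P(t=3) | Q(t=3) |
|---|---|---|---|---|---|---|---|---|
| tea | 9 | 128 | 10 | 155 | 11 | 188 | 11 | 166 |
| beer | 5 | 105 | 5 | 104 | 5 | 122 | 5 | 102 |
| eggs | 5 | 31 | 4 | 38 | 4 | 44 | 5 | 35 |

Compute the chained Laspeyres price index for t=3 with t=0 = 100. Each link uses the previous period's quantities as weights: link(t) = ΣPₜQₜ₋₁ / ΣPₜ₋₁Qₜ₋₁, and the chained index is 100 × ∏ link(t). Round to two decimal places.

Link t=0→t=1:
ΣP(t=1)Q(t=0) = 10×128 + 5×105 + 4×31 = 1280 + 525 + 124 = 1929
ΣP(t=0)Q(t=0) = 9×128 + 5×105 + 5×31 = 1152 + 525 + 155 = 1832
link = 1929/1832 = 1.052948
Link t=1→t=2:
ΣP(t=2)Q(t=1) = 11×155 + 5×104 + 4×38 = 1705 + 520 + 152 = 2377
ΣP(t=1)Q(t=1) = 10×155 + 5×104 + 4×38 = 1550 + 520 + 152 = 2222
link = 2377/2222 = 1.069757
Link t=2→t=3:
ΣP(t=3)Q(t=2) = 11×188 + 5×122 + 5×44 = 2068 + 610 + 220 = 2898
ΣP(t=2)Q(t=2) = 11×188 + 5×122 + 4×44 = 2068 + 610 + 176 = 2854
link = 2898/2854 = 1.015417
Chained index = 100 × 1.052948 × 1.069757 × 1.015417 = 114.3764

114.38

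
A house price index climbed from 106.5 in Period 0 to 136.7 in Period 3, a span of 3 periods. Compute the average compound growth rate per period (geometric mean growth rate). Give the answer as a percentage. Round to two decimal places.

Growth factor = (136.7/106.5)^(1/3) = (1.283568)^(1/3) = 1.086775
Growth rate = 1.086775 − 1 = 0.086775 = 8.6775%

8.68%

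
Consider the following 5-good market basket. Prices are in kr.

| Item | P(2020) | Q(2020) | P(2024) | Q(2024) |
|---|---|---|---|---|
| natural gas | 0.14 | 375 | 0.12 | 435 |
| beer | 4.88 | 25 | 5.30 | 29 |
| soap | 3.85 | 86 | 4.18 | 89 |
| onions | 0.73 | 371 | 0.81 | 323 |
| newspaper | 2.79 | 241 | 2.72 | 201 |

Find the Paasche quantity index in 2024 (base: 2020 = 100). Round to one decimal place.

Paasche quantity index uses current-period prices as weights.
ΣP(2024)·Q(2024) = 0.12×435 + 5.30×29 + 4.18×89 + 0.81×323 + 2.72×201 = 52.2 + 153.7 + 372.02 + 261.63 + 546.72 = 1386.27
ΣP(2024)·Q(2020) = 0.12×375 + 5.30×25 + 4.18×86 + 0.81×371 + 2.72×241 = 45 + 132.5 + 359.48 + 300.51 + 655.52 = 1493.01
Index = 1386.27 / 1493.01 × 100 = 92.8507

92.9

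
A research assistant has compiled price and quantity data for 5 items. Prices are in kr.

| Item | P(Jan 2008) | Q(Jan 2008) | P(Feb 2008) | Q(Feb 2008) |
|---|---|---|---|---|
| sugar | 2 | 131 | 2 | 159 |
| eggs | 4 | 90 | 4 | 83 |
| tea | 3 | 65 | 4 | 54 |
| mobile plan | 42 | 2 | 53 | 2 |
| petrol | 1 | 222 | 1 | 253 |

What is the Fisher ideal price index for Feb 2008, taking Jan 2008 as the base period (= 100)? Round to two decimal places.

Laspeyres component (base-period weights):
ΣP(Feb 2008)Q(Jan 2008) = 2×131 + 4×90 + 4×65 + 53×2 + 1×222 = 262 + 360 + 260 + 106 + 222 = 1210
ΣP(Jan 2008)Q(Jan 2008) = 2×131 + 4×90 + 3×65 + 42×2 + 1×222 = 262 + 360 + 195 + 84 + 222 = 1123
L = 1210 / 1123 × 100 = 107.7471
Paasche component (current-period weights):
ΣP(Feb 2008)Q(Feb 2008) = 2×159 + 4×83 + 4×54 + 53×2 + 1×253 = 318 + 332 + 216 + 106 + 253 = 1225
ΣP(Jan 2008)Q(Feb 2008) = 2×159 + 4×83 + 3×54 + 42×2 + 1×253 = 318 + 332 + 162 + 84 + 253 = 1149
P = 1225 / 1149 × 100 = 106.6144
Fisher = √(L × P) = √(107.7471 × 106.6144) = 107.1793

107.18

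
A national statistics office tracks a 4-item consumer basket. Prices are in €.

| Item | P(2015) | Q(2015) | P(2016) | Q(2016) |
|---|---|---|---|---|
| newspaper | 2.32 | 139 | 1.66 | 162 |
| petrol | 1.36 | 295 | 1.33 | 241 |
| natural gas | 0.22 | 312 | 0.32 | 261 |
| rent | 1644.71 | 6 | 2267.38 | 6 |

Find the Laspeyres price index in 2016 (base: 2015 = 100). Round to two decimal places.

Laspeyres price index uses base-period quantities as weights.
ΣP(2016)·Q(2015) = 1.66×139 + 1.33×295 + 0.32×312 + 2267.38×6 = 230.74 + 392.35 + 99.84 + 13604.28 = 14327.21
ΣP(2015)·Q(2015) = 2.32×139 + 1.36×295 + 0.22×312 + 1644.71×6 = 322.48 + 401.2 + 68.64 + 9868.26 = 10660.58
Index = 14327.21 / 10660.58 × 100 = 134.3943

134.39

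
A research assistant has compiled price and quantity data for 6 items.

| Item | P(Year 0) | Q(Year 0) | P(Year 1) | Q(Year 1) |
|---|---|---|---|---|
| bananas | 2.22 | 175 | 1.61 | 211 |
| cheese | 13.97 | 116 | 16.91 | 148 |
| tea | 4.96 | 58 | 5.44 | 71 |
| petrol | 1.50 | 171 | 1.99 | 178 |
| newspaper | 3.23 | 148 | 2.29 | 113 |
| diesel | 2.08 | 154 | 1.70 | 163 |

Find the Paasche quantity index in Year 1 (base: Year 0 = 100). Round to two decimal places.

Paasche quantity index uses current-period prices as weights.
ΣP(Year 1)·Q(Year 1) = 1.61×211 + 16.91×148 + 5.44×71 + 1.99×178 + 2.29×113 + 1.70×163 = 339.71 + 2502.68 + 386.24 + 354.22 + 258.77 + 277.1 = 4118.72
ΣP(Year 1)·Q(Year 0) = 1.61×175 + 16.91×116 + 5.44×58 + 1.99×171 + 2.29×148 + 1.70×154 = 281.75 + 1961.56 + 315.52 + 340.29 + 338.92 + 261.8 = 3499.84
Index = 4118.72 / 3499.84 × 100 = 117.6831

117.68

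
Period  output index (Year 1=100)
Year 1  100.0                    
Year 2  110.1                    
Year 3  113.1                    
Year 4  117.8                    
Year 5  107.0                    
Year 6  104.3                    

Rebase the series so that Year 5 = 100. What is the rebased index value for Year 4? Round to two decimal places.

110.09

Rebased(Year 4) = 117.8 / 107.0 × 100 = 110.0935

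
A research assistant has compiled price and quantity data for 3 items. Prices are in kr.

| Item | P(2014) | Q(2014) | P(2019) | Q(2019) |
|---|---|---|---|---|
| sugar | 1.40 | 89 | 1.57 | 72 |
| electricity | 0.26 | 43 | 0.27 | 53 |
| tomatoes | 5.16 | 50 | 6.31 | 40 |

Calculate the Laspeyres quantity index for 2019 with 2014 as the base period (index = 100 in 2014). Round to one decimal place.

Laspeyres quantity index uses base-period prices as weights.
ΣP(2014)·Q(2019) = 1.40×72 + 0.26×53 + 5.16×40 = 100.8 + 13.78 + 206.4 = 320.98
ΣP(2014)·Q(2014) = 1.40×89 + 0.26×43 + 5.16×50 = 124.6 + 11.18 + 258 = 393.78
Index = 320.98 / 393.78 × 100 = 81.5125

81.5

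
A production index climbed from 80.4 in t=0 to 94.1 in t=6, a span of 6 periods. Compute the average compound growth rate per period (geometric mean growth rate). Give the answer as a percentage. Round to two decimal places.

Growth factor = (94.1/80.4)^(1/6) = (1.170398)^(1/6) = 1.026571
Growth rate = 1.026571 − 1 = 0.026571 = 2.6571%

2.66%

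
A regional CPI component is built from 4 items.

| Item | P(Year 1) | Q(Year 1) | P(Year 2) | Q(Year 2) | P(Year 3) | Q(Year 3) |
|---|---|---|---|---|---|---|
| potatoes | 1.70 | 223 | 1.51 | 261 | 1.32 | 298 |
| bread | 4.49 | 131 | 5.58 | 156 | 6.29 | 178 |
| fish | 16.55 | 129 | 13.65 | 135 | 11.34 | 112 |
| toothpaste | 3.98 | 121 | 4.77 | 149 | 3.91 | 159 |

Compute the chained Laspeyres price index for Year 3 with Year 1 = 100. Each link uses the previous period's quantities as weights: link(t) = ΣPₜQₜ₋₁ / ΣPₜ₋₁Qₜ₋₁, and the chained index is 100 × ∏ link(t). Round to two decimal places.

85.60

Link Year 1→Year 2:
ΣP(Year 2)Q(Year 1) = 1.51×223 + 5.58×131 + 13.65×129 + 4.77×121 = 336.73 + 730.98 + 1760.85 + 577.17 = 3405.73
ΣP(Year 1)Q(Year 1) = 1.70×223 + 4.49×131 + 16.55×129 + 3.98×121 = 379.1 + 588.19 + 2134.95 + 481.58 = 3583.82
link = 3405.73/3583.82 = 0.950307
Link Year 2→Year 3:
ΣP(Year 3)Q(Year 2) = 1.32×261 + 6.29×156 + 11.34×135 + 3.91×149 = 344.52 + 981.24 + 1530.9 + 582.59 = 3439.25
ΣP(Year 2)Q(Year 2) = 1.51×261 + 5.58×156 + 13.65×135 + 4.77×149 = 394.11 + 870.48 + 1842.75 + 710.73 = 3818.07
link = 3439.25/3818.07 = 0.900782
Chained index = 100 × 0.950307 × 0.900782 = 85.6020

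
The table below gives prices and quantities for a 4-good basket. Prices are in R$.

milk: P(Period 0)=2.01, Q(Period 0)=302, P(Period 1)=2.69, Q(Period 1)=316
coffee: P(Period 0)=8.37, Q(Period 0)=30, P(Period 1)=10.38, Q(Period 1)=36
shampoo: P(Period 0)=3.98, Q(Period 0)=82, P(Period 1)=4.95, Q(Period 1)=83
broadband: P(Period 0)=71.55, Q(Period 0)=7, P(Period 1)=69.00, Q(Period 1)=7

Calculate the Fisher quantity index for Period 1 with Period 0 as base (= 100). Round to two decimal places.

Laspeyres component (base-period weights):
ΣP(Period 0)Q(Period 1) = 2.01×316 + 8.37×36 + 3.98×83 + 71.55×7 = 635.16 + 301.32 + 330.34 + 500.85 = 1767.67
ΣP(Period 0)Q(Period 0) = 2.01×302 + 8.37×30 + 3.98×82 + 71.55×7 = 607.02 + 251.1 + 326.36 + 500.85 = 1685.33
L = 1767.67 / 1685.33 × 100 = 104.8857
Paasche component (current-period weights):
ΣP(Period 1)Q(Period 1) = 2.69×316 + 10.38×36 + 4.95×83 + 69.00×7 = 850.04 + 373.68 + 410.85 + 483 = 2117.57
ΣP(Period 1)Q(Period 0) = 2.69×302 + 10.38×30 + 4.95×82 + 69.00×7 = 812.38 + 311.4 + 405.9 + 483 = 2012.68
P = 2117.57 / 2012.68 × 100 = 105.2115
Fisher = √(L × P) = √(104.8857 × 105.2115) = 105.0484

105.05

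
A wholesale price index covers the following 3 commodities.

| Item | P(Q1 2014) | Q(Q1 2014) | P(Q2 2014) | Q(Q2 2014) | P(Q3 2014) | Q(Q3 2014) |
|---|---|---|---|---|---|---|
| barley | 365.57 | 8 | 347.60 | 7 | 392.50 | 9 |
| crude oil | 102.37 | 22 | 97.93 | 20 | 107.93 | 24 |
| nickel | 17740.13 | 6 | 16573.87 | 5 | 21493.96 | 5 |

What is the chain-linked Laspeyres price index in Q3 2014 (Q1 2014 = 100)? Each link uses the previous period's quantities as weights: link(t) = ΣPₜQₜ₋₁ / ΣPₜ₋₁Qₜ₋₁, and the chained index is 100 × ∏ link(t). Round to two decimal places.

120.43

Link Q1 2014→Q2 2014:
ΣP(Q2 2014)Q(Q1 2014) = 347.60×8 + 97.93×22 + 16573.87×6 = 2780.8 + 2154.46 + 99443.22 = 104378.48
ΣP(Q1 2014)Q(Q1 2014) = 365.57×8 + 102.37×22 + 17740.13×6 = 2924.56 + 2252.14 + 106440.78 = 111617.48
link = 104378.48/111617.48 = 0.935145
Link Q2 2014→Q3 2014:
ΣP(Q3 2014)Q(Q2 2014) = 392.50×7 + 107.93×20 + 21493.96×5 = 2747.5 + 2158.6 + 107469.8 = 112375.9
ΣP(Q2 2014)Q(Q2 2014) = 347.60×7 + 97.93×20 + 16573.87×5 = 2433.2 + 1958.6 + 82869.35 = 87261.15
link = 112375.9/87261.15 = 1.287811
Chained index = 100 × 0.935145 × 1.287811 = 120.4290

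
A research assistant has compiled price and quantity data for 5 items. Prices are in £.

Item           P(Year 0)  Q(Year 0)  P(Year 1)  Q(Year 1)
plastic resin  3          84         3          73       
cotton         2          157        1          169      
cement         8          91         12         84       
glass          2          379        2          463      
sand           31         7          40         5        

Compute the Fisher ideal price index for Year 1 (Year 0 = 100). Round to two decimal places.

Laspeyres component (base-period weights):
ΣP(Year 1)Q(Year 0) = 3×84 + 1×157 + 12×91 + 2×379 + 40×7 = 252 + 157 + 1092 + 758 + 280 = 2539
ΣP(Year 0)Q(Year 0) = 3×84 + 2×157 + 8×91 + 2×379 + 31×7 = 252 + 314 + 728 + 758 + 217 = 2269
L = 2539 / 2269 × 100 = 111.8995
Paasche component (current-period weights):
ΣP(Year 1)Q(Year 1) = 3×73 + 1×169 + 12×84 + 2×463 + 40×5 = 219 + 169 + 1008 + 926 + 200 = 2522
ΣP(Year 0)Q(Year 1) = 3×73 + 2×169 + 8×84 + 2×463 + 31×5 = 219 + 338 + 672 + 926 + 155 = 2310
P = 2522 / 2310 × 100 = 109.1775
Fisher = √(L × P) = √(111.8995 × 109.1775) = 110.5301

110.53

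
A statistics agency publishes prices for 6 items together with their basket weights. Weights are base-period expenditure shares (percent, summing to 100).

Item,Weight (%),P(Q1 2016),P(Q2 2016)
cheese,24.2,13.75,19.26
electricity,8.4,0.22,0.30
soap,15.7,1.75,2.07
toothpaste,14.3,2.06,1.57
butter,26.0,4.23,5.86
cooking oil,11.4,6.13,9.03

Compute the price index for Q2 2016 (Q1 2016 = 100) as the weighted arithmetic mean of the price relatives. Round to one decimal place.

cheese: 24.2 × (19.26/13.75) = 24.2 × 1.400727 = 33.8976
electricity: 8.4 × (0.30/0.22) = 8.4 × 1.363636 = 11.4545
soap: 15.7 × (2.07/1.75) = 15.7 × 1.182857 = 18.5709
toothpaste: 14.3 × (1.57/2.06) = 14.3 × 0.762136 = 10.8985
butter: 26.0 × (5.86/4.23) = 26.0 × 1.385343 = 36.0189
cooking oil: 11.4 × (9.03/6.13) = 11.4 × 1.473083 = 16.7931
Index = Σ wᵢ·(p₁ᵢ/p₀ᵢ) = 33.8976 + 11.4545 + 18.5709 + 10.8985 + 36.0189 + 16.7931 = 127.6336

127.6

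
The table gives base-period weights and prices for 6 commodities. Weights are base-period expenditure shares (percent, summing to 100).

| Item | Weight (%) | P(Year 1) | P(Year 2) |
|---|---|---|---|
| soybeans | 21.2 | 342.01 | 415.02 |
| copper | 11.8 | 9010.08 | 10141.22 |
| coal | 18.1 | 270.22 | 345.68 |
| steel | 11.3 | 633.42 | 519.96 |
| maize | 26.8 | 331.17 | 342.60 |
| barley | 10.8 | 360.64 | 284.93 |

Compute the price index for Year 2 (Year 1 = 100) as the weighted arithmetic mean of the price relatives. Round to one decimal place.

soybeans: 21.2 × (415.02/342.01) = 21.2 × 1.213473 = 25.7256
copper: 11.8 × (10141.22/9010.08) = 11.8 × 1.125542 = 13.2814
coal: 18.1 × (345.68/270.22) = 18.1 × 1.279254 = 23.1545
steel: 11.3 × (519.96/633.42) = 11.3 × 0.820877 = 9.2759
maize: 26.8 × (342.60/331.17) = 26.8 × 1.034514 = 27.7250
barley: 10.8 × (284.93/360.64) = 10.8 × 0.790068 = 8.5327
Index = Σ wᵢ·(p₁ᵢ/p₀ᵢ) = 25.7256 + 13.2814 + 23.1545 + 9.2759 + 27.7250 + 8.5327 = 107.6951

107.7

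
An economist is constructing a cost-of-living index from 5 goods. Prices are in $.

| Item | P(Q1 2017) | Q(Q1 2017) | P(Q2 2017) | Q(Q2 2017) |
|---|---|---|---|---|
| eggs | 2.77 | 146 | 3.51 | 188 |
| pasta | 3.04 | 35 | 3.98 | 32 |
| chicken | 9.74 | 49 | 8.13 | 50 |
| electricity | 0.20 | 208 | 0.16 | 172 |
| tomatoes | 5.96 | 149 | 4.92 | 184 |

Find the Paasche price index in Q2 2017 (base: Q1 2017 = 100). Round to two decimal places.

Paasche price index uses current-period quantities as weights.
ΣP(Q2 2017)·Q(Q2 2017) = 3.51×188 + 3.98×32 + 8.13×50 + 0.16×172 + 4.92×184 = 659.88 + 127.36 + 406.5 + 27.52 + 905.28 = 2126.54
ΣP(Q1 2017)·Q(Q2 2017) = 2.77×188 + 3.04×32 + 9.74×50 + 0.20×172 + 5.96×184 = 520.76 + 97.28 + 487 + 34.4 + 1096.64 = 2236.08
Index = 2126.54 / 2236.08 × 100 = 95.1012

95.10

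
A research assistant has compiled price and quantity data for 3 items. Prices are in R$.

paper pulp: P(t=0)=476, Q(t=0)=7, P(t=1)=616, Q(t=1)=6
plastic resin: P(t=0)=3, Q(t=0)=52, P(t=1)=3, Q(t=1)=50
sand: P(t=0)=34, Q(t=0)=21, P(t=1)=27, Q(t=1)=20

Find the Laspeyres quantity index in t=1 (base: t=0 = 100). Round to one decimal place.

87.7

Laspeyres quantity index uses base-period prices as weights.
ΣP(t=0)·Q(t=1) = 476×6 + 3×50 + 34×20 = 2856 + 150 + 680 = 3686
ΣP(t=0)·Q(t=0) = 476×7 + 3×52 + 34×21 = 3332 + 156 + 714 = 4202
Index = 3686 / 4202 × 100 = 87.7201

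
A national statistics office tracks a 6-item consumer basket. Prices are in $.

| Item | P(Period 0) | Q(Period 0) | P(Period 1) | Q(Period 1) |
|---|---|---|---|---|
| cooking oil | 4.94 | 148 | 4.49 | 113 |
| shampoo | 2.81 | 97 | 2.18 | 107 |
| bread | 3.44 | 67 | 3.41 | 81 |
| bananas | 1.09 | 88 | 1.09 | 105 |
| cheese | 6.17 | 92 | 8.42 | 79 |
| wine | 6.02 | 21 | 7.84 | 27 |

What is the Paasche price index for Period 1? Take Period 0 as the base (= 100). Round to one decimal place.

Paasche price index uses current-period quantities as weights.
ΣP(Period 1)·Q(Period 1) = 4.49×113 + 2.18×107 + 3.41×81 + 1.09×105 + 8.42×79 + 7.84×27 = 507.37 + 233.26 + 276.21 + 114.45 + 665.18 + 211.68 = 2008.15
ΣP(Period 0)·Q(Period 1) = 4.94×113 + 2.81×107 + 3.44×81 + 1.09×105 + 6.17×79 + 6.02×27 = 558.22 + 300.67 + 278.64 + 114.45 + 487.43 + 162.54 = 1901.95
Index = 2008.15 / 1901.95 × 100 = 105.5837

105.6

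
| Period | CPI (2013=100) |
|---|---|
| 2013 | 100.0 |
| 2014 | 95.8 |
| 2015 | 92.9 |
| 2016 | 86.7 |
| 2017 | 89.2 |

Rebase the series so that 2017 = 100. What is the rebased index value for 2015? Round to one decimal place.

104.1

Rebased(2015) = 92.9 / 89.2 × 100 = 104.1480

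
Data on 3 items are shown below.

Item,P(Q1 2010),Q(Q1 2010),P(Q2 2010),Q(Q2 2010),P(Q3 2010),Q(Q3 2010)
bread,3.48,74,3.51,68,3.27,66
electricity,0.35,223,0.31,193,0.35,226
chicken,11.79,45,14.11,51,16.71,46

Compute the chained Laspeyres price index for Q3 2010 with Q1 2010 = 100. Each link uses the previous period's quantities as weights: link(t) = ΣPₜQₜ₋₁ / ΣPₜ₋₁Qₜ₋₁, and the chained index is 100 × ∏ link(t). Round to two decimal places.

124.83

Link Q1 2010→Q2 2010:
ΣP(Q2 2010)Q(Q1 2010) = 3.51×74 + 0.31×223 + 14.11×45 = 259.74 + 69.13 + 634.95 = 963.82
ΣP(Q1 2010)Q(Q1 2010) = 3.48×74 + 0.35×223 + 11.79×45 = 257.52 + 78.05 + 530.55 = 866.12
link = 963.82/866.12 = 1.112802
Link Q2 2010→Q3 2010:
ΣP(Q3 2010)Q(Q2 2010) = 3.27×68 + 0.35×193 + 16.71×51 = 222.36 + 67.55 + 852.21 = 1142.12
ΣP(Q2 2010)Q(Q2 2010) = 3.51×68 + 0.31×193 + 14.11×51 = 238.68 + 59.83 + 719.61 = 1018.12
link = 1142.12/1018.12 = 1.121793
Chained index = 100 × 1.112802 × 1.121793 = 124.8334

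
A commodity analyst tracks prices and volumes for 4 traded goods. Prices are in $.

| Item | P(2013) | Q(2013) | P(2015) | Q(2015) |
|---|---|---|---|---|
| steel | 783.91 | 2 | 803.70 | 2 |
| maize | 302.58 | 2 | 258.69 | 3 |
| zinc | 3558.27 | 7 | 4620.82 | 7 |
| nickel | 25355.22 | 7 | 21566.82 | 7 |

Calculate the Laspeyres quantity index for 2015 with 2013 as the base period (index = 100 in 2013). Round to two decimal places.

100.15

Laspeyres quantity index uses base-period prices as weights.
ΣP(2013)·Q(2015) = 783.91×2 + 302.58×3 + 3558.27×7 + 25355.22×7 = 1567.82 + 907.74 + 24907.89 + 177486.54 = 204869.99
ΣP(2013)·Q(2013) = 783.91×2 + 302.58×2 + 3558.27×7 + 25355.22×7 = 1567.82 + 605.16 + 24907.89 + 177486.54 = 204567.41
Index = 204869.99 / 204567.41 × 100 = 100.1479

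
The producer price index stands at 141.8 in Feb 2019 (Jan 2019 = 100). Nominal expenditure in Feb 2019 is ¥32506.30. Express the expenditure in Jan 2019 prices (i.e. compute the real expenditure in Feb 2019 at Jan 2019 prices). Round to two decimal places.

Real = Nominal ÷ (Index/100) = 32506.30 ÷ (141.8/100)
     = 32506.30 ÷ 1.418 = 22924.0480

22924.05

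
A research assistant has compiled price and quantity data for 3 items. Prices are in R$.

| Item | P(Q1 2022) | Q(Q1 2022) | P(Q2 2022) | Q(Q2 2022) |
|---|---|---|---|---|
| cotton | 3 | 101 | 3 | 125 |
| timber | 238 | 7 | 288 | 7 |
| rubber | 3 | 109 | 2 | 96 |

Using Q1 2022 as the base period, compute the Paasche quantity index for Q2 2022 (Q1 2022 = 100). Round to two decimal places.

Paasche quantity index uses current-period prices as weights.
ΣP(Q2 2022)·Q(Q2 2022) = 3×125 + 288×7 + 2×96 = 375 + 2016 + 192 = 2583
ΣP(Q2 2022)·Q(Q1 2022) = 3×101 + 288×7 + 2×109 = 303 + 2016 + 218 = 2537
Index = 2583 / 2537 × 100 = 101.8132

101.81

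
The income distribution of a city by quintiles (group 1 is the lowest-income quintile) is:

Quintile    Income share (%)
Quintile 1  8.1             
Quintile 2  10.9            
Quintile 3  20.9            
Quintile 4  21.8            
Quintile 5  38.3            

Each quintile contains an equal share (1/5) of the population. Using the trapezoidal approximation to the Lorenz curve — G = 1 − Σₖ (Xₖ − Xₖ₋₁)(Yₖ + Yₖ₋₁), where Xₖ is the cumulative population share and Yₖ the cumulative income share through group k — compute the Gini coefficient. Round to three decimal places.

0.285

Cumulative income shares Yₖ: 0.0810, 0.1900, 0.3990, 0.6170, 1.0000
Σ (Xₖ−Xₖ₋₁)(Yₖ+Yₖ₋₁) = (1/5)(0.0810+0.0000) + (1/5)(0.1900+0.0810) + (1/5)(0.3990+0.1900) + (1/5)(0.6170+0.3990) + (1/5)(1.0000+0.6170)
  = 0.0162 + 0.0542 + 0.1178 + 0.2032 + 0.3234 = 0.7148
G = 1 − 0.7148 = 0.2852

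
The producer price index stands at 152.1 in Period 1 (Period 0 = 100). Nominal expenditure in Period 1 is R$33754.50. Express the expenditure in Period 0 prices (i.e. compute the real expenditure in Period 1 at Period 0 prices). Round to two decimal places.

22192.31

Real = Nominal ÷ (Index/100) = 33754.50 ÷ (152.1/100)
     = 33754.50 ÷ 1.521 = 22192.3077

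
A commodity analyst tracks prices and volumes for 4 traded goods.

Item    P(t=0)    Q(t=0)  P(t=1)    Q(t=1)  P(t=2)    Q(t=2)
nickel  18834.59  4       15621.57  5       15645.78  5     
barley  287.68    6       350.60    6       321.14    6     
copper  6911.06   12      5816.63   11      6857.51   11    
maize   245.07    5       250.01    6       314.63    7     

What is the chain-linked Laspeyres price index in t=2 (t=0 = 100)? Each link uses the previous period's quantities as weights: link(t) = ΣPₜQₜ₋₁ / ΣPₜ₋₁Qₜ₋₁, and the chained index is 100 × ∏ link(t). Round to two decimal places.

90.94

Link t=0→t=1:
ΣP(t=1)Q(t=0) = 15621.57×4 + 350.60×6 + 5816.63×12 + 250.01×5 = 62486.28 + 2103.6 + 69799.56 + 1250.05 = 135639.49
ΣP(t=0)Q(t=0) = 18834.59×4 + 287.68×6 + 6911.06×12 + 245.07×5 = 75338.36 + 1726.08 + 82932.72 + 1225.35 = 161222.51
link = 135639.49/161222.51 = 0.841319
Link t=1→t=2:
ΣP(t=2)Q(t=1) = 15645.78×5 + 321.14×6 + 6857.51×11 + 314.63×6 = 78228.9 + 1926.84 + 75432.61 + 1887.78 = 157476.13
ΣP(t=1)Q(t=1) = 15621.57×5 + 350.60×6 + 5816.63×11 + 250.01×6 = 78107.85 + 2103.6 + 63982.93 + 1500.06 = 145694.44
link = 157476.13/145694.44 = 1.080866
Chained index = 100 × 0.841319 × 1.080866 = 90.9352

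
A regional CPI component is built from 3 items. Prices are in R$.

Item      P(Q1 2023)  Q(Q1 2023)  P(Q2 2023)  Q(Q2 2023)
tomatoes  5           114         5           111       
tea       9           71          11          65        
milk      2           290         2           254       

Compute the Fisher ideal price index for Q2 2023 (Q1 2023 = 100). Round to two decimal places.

Laspeyres component (base-period weights):
ΣP(Q2 2023)Q(Q1 2023) = 5×114 + 11×71 + 2×290 = 570 + 781 + 580 = 1931
ΣP(Q1 2023)Q(Q1 2023) = 5×114 + 9×71 + 2×290 = 570 + 639 + 580 = 1789
L = 1931 / 1789 × 100 = 107.9374
Paasche component (current-period weights):
ΣP(Q2 2023)Q(Q2 2023) = 5×111 + 11×65 + 2×254 = 555 + 715 + 508 = 1778
ΣP(Q1 2023)Q(Q2 2023) = 5×111 + 9×65 + 2×254 = 555 + 585 + 508 = 1648
P = 1778 / 1648 × 100 = 107.8883
Fisher = √(L × P) = √(107.9374 × 107.8883) = 107.9129

107.91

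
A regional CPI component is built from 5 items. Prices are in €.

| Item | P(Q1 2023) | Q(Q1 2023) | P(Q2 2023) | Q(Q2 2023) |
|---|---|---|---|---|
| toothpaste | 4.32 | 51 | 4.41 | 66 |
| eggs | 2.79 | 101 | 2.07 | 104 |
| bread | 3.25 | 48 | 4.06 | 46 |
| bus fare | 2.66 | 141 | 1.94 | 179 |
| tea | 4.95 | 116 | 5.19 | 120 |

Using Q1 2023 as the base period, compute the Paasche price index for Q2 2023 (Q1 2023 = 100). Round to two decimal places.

Paasche price index uses current-period quantities as weights.
ΣP(Q2 2023)·Q(Q2 2023) = 4.41×66 + 2.07×104 + 4.06×46 + 1.94×179 + 5.19×120 = 291.06 + 215.28 + 186.76 + 347.26 + 622.8 = 1663.16
ΣP(Q1 2023)·Q(Q2 2023) = 4.32×66 + 2.79×104 + 3.25×46 + 2.66×179 + 4.95×120 = 285.12 + 290.16 + 149.5 + 476.14 + 594 = 1794.92
Index = 1663.16 / 1794.92 × 100 = 92.6593

92.66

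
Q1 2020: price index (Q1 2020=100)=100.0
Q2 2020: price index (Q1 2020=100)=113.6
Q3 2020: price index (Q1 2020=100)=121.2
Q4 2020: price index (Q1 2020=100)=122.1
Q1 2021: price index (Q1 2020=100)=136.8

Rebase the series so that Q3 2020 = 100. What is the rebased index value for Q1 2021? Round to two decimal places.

Rebased(Q1 2021) = 136.8 / 121.2 × 100 = 112.8713

112.87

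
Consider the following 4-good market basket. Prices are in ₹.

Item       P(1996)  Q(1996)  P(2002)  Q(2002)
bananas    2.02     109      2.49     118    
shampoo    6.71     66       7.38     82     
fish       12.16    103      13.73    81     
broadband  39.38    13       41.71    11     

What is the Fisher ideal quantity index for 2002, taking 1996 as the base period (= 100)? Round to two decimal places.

90.94

Laspeyres component (base-period weights):
ΣP(1996)Q(2002) = 2.02×118 + 6.71×82 + 12.16×81 + 39.38×11 = 238.36 + 550.22 + 984.96 + 433.18 = 2206.72
ΣP(1996)Q(1996) = 2.02×109 + 6.71×66 + 12.16×103 + 39.38×13 = 220.18 + 442.86 + 1252.48 + 511.94 = 2427.46
L = 2206.72 / 2427.46 × 100 = 90.9065
Paasche component (current-period weights):
ΣP(2002)Q(2002) = 2.49×118 + 7.38×82 + 13.73×81 + 41.71×11 = 293.82 + 605.16 + 1112.13 + 458.81 = 2469.92
ΣP(2002)Q(1996) = 2.49×109 + 7.38×66 + 13.73×103 + 41.71×13 = 271.41 + 487.08 + 1414.19 + 542.23 = 2714.91
P = 2469.92 / 2714.91 × 100 = 90.9761
Fisher = √(L × P) = √(90.9065 × 90.9761) = 90.9413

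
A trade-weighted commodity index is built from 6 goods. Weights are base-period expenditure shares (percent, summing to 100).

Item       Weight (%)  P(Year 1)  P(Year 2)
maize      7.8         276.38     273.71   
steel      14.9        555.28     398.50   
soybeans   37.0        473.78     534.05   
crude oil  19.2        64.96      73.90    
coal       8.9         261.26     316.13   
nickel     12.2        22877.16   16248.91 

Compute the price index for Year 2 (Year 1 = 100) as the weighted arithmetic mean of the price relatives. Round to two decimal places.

maize: 7.8 × (273.71/276.38) = 7.8 × 0.990339 = 7.7246
steel: 14.9 × (398.50/555.28) = 14.9 × 0.717656 = 10.6931
soybeans: 37.0 × (534.05/473.78) = 37.0 × 1.127211 = 41.7068
crude oil: 19.2 × (73.90/64.96) = 19.2 × 1.137623 = 21.8424
coal: 8.9 × (316.13/261.26) = 8.9 × 1.210021 = 10.7692
nickel: 12.2 × (16248.91/22877.16) = 12.2 × 0.710268 = 8.6653
Index = Σ wᵢ·(p₁ᵢ/p₀ᵢ) = 7.7246 + 10.6931 + 41.7068 + 21.8424 + 10.7692 + 8.6653 = 101.4013

101.40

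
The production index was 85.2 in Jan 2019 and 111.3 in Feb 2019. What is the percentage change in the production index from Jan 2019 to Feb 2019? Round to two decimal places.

Change = (111.3 − 85.2) / 85.2 × 100
       = 26.1 / 85.2 × 100 = 30.6338%

30.63%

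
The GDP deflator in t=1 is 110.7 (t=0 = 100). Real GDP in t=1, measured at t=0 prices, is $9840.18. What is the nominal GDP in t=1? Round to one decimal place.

Nominal = Real × (Index/100) = 9840.18 × (110.7/100)
        = 9840.18 × 1.107 = 10893.0793

10893.1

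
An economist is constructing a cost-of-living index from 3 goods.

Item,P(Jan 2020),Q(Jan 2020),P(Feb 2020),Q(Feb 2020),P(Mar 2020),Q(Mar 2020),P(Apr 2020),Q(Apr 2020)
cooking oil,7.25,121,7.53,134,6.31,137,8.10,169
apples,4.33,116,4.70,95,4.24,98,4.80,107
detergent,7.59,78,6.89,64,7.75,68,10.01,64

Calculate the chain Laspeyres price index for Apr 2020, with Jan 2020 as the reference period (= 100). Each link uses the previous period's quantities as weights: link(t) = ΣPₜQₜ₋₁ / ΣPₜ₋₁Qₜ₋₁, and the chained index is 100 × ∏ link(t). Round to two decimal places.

Link Jan 2020→Feb 2020:
ΣP(Feb 2020)Q(Jan 2020) = 7.53×121 + 4.70×116 + 6.89×78 = 911.13 + 545.2 + 537.42 = 1993.75
ΣP(Jan 2020)Q(Jan 2020) = 7.25×121 + 4.33×116 + 7.59×78 = 877.25 + 502.28 + 592.02 = 1971.55
link = 1993.75/1971.55 = 1.011260
Link Feb 2020→Mar 2020:
ΣP(Mar 2020)Q(Feb 2020) = 6.31×134 + 4.24×95 + 7.75×64 = 845.54 + 402.8 + 496 = 1744.34
ΣP(Feb 2020)Q(Feb 2020) = 7.53×134 + 4.70×95 + 6.89×64 = 1009.02 + 446.5 + 440.96 = 1896.48
link = 1744.34/1896.48 = 0.919778
Link Mar 2020→Apr 2020:
ΣP(Apr 2020)Q(Mar 2020) = 8.10×137 + 4.80×98 + 10.01×68 = 1109.7 + 470.4 + 680.68 = 2260.78
ΣP(Mar 2020)Q(Mar 2020) = 6.31×137 + 4.24×98 + 7.75×68 = 864.47 + 415.52 + 527 = 1806.99
link = 2260.78/1806.99 = 1.251130
Chained index = 100 × 1.011260 × 0.919778 × 1.251130 = 116.3720

116.37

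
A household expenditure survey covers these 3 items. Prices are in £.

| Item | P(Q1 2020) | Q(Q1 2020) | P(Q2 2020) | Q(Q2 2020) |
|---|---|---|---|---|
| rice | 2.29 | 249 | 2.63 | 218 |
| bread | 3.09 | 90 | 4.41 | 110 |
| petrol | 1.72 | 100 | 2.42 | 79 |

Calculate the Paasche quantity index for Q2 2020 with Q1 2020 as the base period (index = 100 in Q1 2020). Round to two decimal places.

Paasche quantity index uses current-period prices as weights.
ΣP(Q2 2020)·Q(Q2 2020) = 2.63×218 + 4.41×110 + 2.42×79 = 573.34 + 485.1 + 191.18 = 1249.62
ΣP(Q2 2020)·Q(Q1 2020) = 2.63×249 + 4.41×90 + 2.42×100 = 654.87 + 396.9 + 242 = 1293.77
Index = 1249.62 / 1293.77 × 100 = 96.5875

96.59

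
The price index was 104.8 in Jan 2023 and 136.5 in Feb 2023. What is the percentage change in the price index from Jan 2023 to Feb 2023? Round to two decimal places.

Change = (136.5 − 104.8) / 104.8 × 100
       = 31.7 / 104.8 × 100 = 30.2481%

30.25%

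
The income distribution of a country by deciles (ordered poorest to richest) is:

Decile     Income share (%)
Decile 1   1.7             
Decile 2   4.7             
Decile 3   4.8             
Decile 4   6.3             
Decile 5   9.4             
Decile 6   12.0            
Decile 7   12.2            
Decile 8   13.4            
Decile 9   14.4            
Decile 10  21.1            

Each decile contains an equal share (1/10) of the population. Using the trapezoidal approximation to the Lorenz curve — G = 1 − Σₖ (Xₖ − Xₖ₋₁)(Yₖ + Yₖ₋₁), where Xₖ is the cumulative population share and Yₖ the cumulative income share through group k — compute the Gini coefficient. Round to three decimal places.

0.306

Cumulative income shares Yₖ: 0.0170, 0.0640, 0.1120, 0.1750, 0.2690, 0.3890, 0.5110, 0.6450, 0.7890, 1.0000
Σ (Xₖ−Xₖ₋₁)(Yₖ+Yₖ₋₁) = (1/10)(0.0170+0.0000) + (1/10)(0.0640+0.0170) + (1/10)(0.1120+0.0640) + (1/10)(0.1750+0.1120) + (1/10)(0.2690+0.1750) + (1/10)(0.3890+0.2690) + (1/10)(0.5110+0.3890) + (1/10)(0.6450+0.5110) + (1/10)(0.7890+0.6450) + (1/10)(1.0000+0.7890)
  = 0.0017 + 0.0081 + 0.0176 + 0.0287 + 0.0444 + 0.0658 + 0.0900 + 0.1156 + 0.1434 + 0.1789 = 0.6942
G = 1 − 0.6942 = 0.3058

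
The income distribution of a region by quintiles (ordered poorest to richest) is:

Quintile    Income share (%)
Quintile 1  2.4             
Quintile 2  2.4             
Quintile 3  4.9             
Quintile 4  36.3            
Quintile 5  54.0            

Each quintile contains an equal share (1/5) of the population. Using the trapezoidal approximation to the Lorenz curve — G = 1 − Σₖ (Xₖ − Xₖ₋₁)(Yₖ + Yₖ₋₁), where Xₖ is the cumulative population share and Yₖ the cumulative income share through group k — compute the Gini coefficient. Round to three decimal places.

Cumulative income shares Yₖ: 0.0240, 0.0480, 0.0970, 0.4600, 1.0000
Σ (Xₖ−Xₖ₋₁)(Yₖ+Yₖ₋₁) = (1/5)(0.0240+0.0000) + (1/5)(0.0480+0.0240) + (1/5)(0.0970+0.0480) + (1/5)(0.4600+0.0970) + (1/5)(1.0000+0.4600)
  = 0.0048 + 0.0144 + 0.0290 + 0.1114 + 0.2920 = 0.4516
G = 1 − 0.4516 = 0.5484

0.548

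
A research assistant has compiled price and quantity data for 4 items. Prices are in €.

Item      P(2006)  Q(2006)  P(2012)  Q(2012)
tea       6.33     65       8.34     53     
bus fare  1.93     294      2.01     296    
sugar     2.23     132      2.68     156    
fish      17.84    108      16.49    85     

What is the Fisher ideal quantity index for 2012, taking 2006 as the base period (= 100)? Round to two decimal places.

Laspeyres component (base-period weights):
ΣP(2006)Q(2012) = 6.33×53 + 1.93×296 + 2.23×156 + 17.84×85 = 335.49 + 571.28 + 347.88 + 1516.4 = 2771.05
ΣP(2006)Q(2006) = 6.33×65 + 1.93×294 + 2.23×132 + 17.84×108 = 411.45 + 567.42 + 294.36 + 1926.72 = 3199.95
L = 2771.05 / 3199.95 × 100 = 86.5967
Paasche component (current-period weights):
ΣP(2012)Q(2012) = 8.34×53 + 2.01×296 + 2.68×156 + 16.49×85 = 442.02 + 594.96 + 418.08 + 1401.65 = 2856.71
ΣP(2012)Q(2006) = 8.34×65 + 2.01×294 + 2.68×132 + 16.49×108 = 542.1 + 590.94 + 353.76 + 1780.92 = 3267.72
P = 2856.71 / 3267.72 × 100 = 87.4221
Fisher = √(L × P) = √(86.5967 × 87.4221) = 87.0084

87.01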